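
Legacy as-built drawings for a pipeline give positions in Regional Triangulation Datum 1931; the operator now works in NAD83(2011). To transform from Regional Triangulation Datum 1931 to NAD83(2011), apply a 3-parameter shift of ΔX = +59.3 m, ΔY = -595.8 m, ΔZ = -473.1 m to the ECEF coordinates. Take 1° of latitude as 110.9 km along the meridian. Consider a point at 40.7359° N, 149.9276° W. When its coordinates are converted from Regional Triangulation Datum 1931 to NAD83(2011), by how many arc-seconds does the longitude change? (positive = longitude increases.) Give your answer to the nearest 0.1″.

sin φ = 0.652573, cos φ = 0.757726, sin λ = -0.501094, cos λ = -0.865393.
East component: ΔE = −sin λ·ΔX + cos λ·ΔY = −(-0.501094)(59.3) + (-0.865393)(-595.8) = 545.32 m.
1° of latitude spans 110900 m; at latitude φ, 1° of longitude spans that × cos φ = 84031.8 m, so Δλ = 545.32 / 84031.8 × 3600 = 23.362″.

Δλ = 23.4″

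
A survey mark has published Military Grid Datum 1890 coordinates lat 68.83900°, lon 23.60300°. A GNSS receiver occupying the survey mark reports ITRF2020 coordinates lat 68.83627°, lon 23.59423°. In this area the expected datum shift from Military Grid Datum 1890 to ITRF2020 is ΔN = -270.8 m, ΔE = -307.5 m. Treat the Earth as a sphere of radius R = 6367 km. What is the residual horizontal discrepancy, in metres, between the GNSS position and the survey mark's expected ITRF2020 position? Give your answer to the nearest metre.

55 m

Observed coordinate differences: Δφ = -0.00273°, Δλ = -0.00877°.
Converting to metres (1° lat = 111125 m, cos φ = 0.360990): observed ΔN = -303.4 m, observed ΔE = -351.8 m.
Subtracting the expected shift leaves a residual of -303.4 − (-270.8) = -32.6 m north and -351.8 − (-307.5) = -44.3 m east.
Residual distance = √((-32.6)² + (-44.3)²) = 55.0 m.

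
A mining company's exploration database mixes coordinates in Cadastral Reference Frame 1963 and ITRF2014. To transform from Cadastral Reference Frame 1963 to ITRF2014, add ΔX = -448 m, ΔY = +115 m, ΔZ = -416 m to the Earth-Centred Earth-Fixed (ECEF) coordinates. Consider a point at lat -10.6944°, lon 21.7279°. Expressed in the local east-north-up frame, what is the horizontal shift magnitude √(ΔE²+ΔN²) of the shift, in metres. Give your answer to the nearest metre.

550 m

At φ = -10.6944°, λ = 21.7279°: sin φ = -0.185571, cos φ = 0.982631, sin λ = 0.370199, cos λ = 0.928952.
ΔE = −sin λ·ΔX + cos λ·ΔY = −(0.370199)·(-448) + (0.928952)·(115) = 272.68 m.
ΔN = −sin φ cos λ·ΔX − sin φ sin λ·ΔY + cos φ·ΔZ = −(-0.185571)(0.928952)(-448) − (-0.185571)(0.370199)(115) + (0.982631)(-416) = -478.10 m.
Horizontal magnitude = √(ΔE² + ΔN²) = √(272.68² + (-478.10)²) = 550.40 m.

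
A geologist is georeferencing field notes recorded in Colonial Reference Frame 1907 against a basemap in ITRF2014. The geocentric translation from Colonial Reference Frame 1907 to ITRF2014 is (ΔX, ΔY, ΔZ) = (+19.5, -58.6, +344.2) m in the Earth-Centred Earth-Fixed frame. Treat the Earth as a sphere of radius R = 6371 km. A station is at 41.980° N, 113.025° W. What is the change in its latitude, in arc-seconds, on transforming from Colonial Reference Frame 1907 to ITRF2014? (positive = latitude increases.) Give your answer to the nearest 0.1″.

Δφ = 7.3″

sin φ = 0.668871, cos φ = 0.743378, sin λ = -0.920334, cos λ = -0.391133.
North component: ΔN = −sin φ cos λ·ΔX − sin φ sin λ·ΔY + cos φ·ΔZ = −(0.668871)(-0.391133)(19.5) − (0.668871)(-0.920334)(-58.6) + (0.743378)(344.2) = 224.90 m.
1° of latitude spans πR/180 = 111195 m, so Δφ = 224.90 / 111195 × 3600 = 7.281″.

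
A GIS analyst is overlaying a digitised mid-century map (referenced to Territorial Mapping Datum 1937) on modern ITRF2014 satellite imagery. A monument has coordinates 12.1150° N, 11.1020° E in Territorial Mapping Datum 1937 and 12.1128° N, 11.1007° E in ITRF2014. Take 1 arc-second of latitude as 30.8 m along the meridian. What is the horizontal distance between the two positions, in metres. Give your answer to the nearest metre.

282 m

Δφ = 12.1128° − 12.1150° = -0.0022°; Δλ = 11.1007° − 11.1020° = -0.0013°.
1° of latitude = 3600 × 30.80 = 110880 m.
ΔN = Δφ × 110880 = -243.9 m; ΔE = Δλ × 110880 × cos(12.1150°) = -0.0013 × 110880 × 0.977728 = -140.9 m.
Distance = √(ΔE² + ΔN²) = √((-140.9)² + (-243.9)²) = 281.7 m.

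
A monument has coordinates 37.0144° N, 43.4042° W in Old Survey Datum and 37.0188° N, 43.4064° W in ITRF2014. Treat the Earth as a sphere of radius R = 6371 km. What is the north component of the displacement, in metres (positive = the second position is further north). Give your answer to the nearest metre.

ΔN = 489 m

Δφ = 37.0188° − 37.0144° = +0.0044°; Δλ = -43.4064° − -43.4042° = -0.0022°.
1° along a meridian = πR/180 = 111195 m.
ΔN = Δφ × 111195 = 489.3 m; ΔE = Δλ × 111195 × cos(37.0144°) = -0.0022 × 111195 × 0.798484 = -195.3 m.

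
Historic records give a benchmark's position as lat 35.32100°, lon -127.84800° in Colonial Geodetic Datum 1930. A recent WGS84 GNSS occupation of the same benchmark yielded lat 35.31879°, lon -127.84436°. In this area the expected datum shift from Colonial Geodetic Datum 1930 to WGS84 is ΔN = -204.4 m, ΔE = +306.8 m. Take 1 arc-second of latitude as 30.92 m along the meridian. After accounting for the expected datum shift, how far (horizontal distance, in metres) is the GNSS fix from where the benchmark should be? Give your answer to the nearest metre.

48 m

Observed coordinate differences: Δφ = -0.00221°, Δλ = +0.00364°.
Converting to metres (1° lat = 111312 m, cos φ = 0.815926): observed ΔN = -246.0 m, observed ΔE = 330.6 m.
Subtracting the expected shift leaves a residual of -246.0 − (-204.4) = -41.6 m north and 330.6 − (306.8) = 23.8 m east.
Residual distance = √((-41.6)² + 23.8²) = 47.9 m.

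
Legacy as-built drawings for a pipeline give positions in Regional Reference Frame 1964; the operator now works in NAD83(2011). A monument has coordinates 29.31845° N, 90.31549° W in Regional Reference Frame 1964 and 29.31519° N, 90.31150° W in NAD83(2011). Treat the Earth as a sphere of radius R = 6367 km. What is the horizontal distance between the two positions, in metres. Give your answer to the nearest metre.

Δφ = 29.31519° − 29.31845° = -0.00326°; Δλ = -90.31150° − -90.31549° = +0.00399°.
1° along a meridian = πR/180 = 111125 m.
ΔN = Δφ × 111125 = -362.3 m; ΔE = Δλ × 111125 × cos(29.31845°) = +0.00399 × 111125 × 0.871912 = 386.6 m.
Distance = √(ΔE² + ΔN²) = √(386.6² + (-362.3)²) = 529.8 m.

530 m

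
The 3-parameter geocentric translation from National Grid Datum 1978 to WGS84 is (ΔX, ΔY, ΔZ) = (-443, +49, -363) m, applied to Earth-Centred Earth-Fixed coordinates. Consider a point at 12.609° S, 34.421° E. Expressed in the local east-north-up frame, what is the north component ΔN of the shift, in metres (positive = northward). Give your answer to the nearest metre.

The local north axis is (−sin φ cos λ, −sin φ sin λ, cos φ), giving ΔN = -79.773 + 6.046 − 354.245 = -427.97 m.

ΔN = -428 m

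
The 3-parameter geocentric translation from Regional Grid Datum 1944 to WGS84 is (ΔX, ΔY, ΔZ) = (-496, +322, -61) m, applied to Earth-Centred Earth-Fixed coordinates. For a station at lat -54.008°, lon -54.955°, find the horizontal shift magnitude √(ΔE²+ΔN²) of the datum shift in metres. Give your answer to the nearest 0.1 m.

528.1 m

The local east axis at (φ, λ) is (−sin λ, cos λ, 0), so ΔE = −sin(-54.955°)·(-496) + cos(-54.955°)·322 = -221.18 m.
The local north axis is (−sin φ cos λ, −sin φ sin λ, cos φ), giving ΔN = -230.442 − 213.296 − 35.848 = -479.59 m.
Horizontal magnitude = √(ΔE² + ΔN²) = √((-221.18)² + (-479.59)²) = 528.13 m.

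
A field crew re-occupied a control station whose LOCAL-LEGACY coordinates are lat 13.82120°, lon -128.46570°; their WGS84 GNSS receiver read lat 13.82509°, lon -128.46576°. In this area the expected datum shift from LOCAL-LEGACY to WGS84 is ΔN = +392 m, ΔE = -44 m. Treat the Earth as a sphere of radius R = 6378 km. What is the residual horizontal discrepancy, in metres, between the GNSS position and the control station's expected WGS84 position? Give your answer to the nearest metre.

Observed coordinate differences: Δφ = +0.00389°, Δλ = -0.00006°.
Converting to metres (1° lat = 111317 m, cos φ = 0.971046): observed ΔN = 433.0 m, observed ΔE = -6.5 m.
Subtracting the expected shift leaves a residual of 433.0 − (392) = 41.0 m north and -6.5 − (-44) = 37.5 m east.
Residual distance = √(41.0² + 37.5²) = 55.6 m.

56 m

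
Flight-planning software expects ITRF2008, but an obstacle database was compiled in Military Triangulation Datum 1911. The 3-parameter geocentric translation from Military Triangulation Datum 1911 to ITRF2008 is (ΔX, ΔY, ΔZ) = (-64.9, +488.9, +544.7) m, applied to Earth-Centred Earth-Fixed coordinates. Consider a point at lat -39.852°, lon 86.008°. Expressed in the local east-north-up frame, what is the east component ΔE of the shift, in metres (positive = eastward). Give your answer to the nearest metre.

At φ = -39.852°, λ = 86.008°: sin φ = -0.640807, cos φ = 0.767702, sin λ = 0.997574, cos λ = 0.069617.
ΔE = −sin λ·ΔX + cos λ·ΔY = −(0.997574)·(-64.9) + (0.069617)·(488.9) = 98.78 m.

ΔE = 99 m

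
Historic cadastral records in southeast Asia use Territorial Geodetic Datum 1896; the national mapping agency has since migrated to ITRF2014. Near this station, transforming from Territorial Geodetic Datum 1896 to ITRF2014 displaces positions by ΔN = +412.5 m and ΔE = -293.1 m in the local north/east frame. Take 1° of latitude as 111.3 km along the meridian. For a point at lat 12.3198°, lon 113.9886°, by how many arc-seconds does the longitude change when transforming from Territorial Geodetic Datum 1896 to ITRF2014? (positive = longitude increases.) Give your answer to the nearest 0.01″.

Δλ = -9.70″

At latitude 12.3198°, cos φ = 0.976972.
1° of longitude at this latitude = 111.3 × cos φ = 108.74 km, so Δλ = -293.1 / 108737.0 = -0.0026955° = -9.704″.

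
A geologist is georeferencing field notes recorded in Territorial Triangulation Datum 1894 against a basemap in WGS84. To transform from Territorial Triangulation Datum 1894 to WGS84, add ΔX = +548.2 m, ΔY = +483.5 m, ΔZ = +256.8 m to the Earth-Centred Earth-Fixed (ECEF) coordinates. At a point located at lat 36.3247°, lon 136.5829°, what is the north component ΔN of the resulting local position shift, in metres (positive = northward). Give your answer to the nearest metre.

ΔN = 246 m

The local north axis is (−sin φ cos λ, −sin φ sin λ, cos φ), giving ΔN = 235.875 − 196.848 + 206.897 = 245.92 m.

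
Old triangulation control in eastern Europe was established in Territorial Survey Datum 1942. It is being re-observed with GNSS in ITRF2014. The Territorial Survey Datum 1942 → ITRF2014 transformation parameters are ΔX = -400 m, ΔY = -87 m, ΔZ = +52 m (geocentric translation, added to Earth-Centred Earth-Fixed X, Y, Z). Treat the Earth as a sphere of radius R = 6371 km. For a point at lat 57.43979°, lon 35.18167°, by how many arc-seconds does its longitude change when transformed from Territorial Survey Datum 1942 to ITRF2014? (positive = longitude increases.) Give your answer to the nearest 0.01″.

sin φ = 0.842826, cos φ = 0.538186, sin λ = 0.576171, cos λ = 0.817329.
East component: ΔE = −sin λ·ΔX + cos λ·ΔY = −(0.576171)(-400) + (0.817329)(-87) = 159.36 m.
1° of latitude spans πR/180 = 111195 m; at latitude φ, 1° of longitude spans that × cos φ = 59843.5 m, so Δλ = 159.36 / 59843.5 × 3600 = 9.587″.

Δλ = 9.59″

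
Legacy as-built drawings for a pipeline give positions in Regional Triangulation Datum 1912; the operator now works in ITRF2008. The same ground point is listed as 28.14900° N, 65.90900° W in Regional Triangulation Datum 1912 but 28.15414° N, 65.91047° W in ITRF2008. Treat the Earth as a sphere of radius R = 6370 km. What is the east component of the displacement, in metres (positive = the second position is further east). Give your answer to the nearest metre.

ΔE = -144 m

Δφ = 28.15414° − 28.14900° = +0.00514°; Δλ = -65.91047° − -65.90900° = -0.00147°.
1° along a meridian = πR/180 = 111177 m.
ΔN = Δφ × 111177 = 571.5 m; ΔE = Δλ × 111177 × cos(28.14900°) = -0.00147 × 111177 × 0.881724 = -144.1 m.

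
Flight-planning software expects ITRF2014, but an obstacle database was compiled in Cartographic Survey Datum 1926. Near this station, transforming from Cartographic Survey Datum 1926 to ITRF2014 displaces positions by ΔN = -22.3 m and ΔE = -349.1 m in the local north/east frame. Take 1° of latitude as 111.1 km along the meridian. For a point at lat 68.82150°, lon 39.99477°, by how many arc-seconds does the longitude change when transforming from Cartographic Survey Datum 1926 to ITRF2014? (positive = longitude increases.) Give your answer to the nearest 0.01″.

Δλ = -31.31″

At latitude 68.82150°, cos φ = 0.361275.
1° of longitude at this latitude = 111.1 × cos φ = 40.14 km, so Δλ = -349.1 / 40137.6 = -0.0086976° = -31.311″.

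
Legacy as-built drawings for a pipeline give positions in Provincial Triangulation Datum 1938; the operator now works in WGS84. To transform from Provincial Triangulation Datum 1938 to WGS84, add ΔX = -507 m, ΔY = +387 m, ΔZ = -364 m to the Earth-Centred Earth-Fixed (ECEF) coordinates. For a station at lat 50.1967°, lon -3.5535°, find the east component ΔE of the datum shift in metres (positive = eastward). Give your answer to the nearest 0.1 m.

ΔE = 354.8 m

The local east axis at (φ, λ) is (−sin λ, cos λ, 0), so ΔE = −sin(-3.5535°)·(-507) + cos(-3.5535°)·387 = 354.83 m.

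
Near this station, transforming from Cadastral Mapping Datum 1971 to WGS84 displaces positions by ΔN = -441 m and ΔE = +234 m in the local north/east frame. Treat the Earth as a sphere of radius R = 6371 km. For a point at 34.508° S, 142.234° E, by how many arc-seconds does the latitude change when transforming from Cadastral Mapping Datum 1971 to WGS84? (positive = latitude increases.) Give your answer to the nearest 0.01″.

On a sphere of radius R, 1 rad of latitude = R, so Δφ = ΔN / R = -441.0 / 6371000 = -6.9220e-05 rad = -14.278″.

Δφ = -14.28″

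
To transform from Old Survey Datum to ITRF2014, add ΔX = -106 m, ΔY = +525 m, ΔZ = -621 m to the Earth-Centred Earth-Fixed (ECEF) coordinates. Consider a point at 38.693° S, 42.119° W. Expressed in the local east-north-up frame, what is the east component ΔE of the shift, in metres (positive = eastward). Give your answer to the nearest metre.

The local east axis at (φ, λ) is (−sin λ, cos λ, 0), so ΔE = −sin(-42.119°)·(-106) + cos(-42.119°)·525 = 318.33 m.

ΔE = 318 m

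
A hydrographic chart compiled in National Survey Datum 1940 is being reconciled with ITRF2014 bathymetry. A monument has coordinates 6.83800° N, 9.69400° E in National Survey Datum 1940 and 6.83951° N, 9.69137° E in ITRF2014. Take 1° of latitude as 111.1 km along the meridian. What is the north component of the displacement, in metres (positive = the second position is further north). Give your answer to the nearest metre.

Δφ = 6.83951° − 6.83800° = +0.00151°; Δλ = 9.69137° − 9.69400° = -0.00263°.
ΔN = Δφ × 111100 = 167.8 m; ΔE = Δλ × 111100 × cos(6.83800°) = -0.00263 × 111100 × 0.992887 = -290.1 m.

ΔN = 168 m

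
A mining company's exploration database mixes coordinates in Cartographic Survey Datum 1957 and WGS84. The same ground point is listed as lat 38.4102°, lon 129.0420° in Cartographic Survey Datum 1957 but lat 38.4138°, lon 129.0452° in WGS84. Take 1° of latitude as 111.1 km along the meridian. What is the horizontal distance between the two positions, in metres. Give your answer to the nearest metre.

Δφ = 38.4138° − 38.4102° = +0.0036°; Δλ = 129.0452° − 129.0420° = +0.0032°.
ΔN = Δφ × 111100 = 400.0 m; ΔE = Δλ × 111100 × cos(38.4102°) = +0.0032 × 111100 × 0.783583 = 278.6 m.
Distance = √(ΔE² + ΔN²) = √(278.6² + 400.0²) = 487.4 m.

487 m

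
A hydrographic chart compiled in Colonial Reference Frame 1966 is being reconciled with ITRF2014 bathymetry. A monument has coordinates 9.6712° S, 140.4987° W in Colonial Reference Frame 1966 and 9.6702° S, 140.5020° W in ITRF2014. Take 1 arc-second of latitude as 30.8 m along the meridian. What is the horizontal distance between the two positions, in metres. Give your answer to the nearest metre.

Δφ = -9.6702° − -9.6712° = +0.0010°; Δλ = -140.5020° − -140.4987° = -0.0033°.
1° of latitude = 3600 × 30.80 = 110880 m.
ΔN = Δφ × 110880 = 110.9 m; ΔE = Δλ × 110880 × cos(-9.6712°) = -0.0033 × 110880 × 0.985788 = -360.7 m.
Distance = √(ΔE² + ΔN²) = √((-360.7)² + 110.9²) = 377.4 m.

377 m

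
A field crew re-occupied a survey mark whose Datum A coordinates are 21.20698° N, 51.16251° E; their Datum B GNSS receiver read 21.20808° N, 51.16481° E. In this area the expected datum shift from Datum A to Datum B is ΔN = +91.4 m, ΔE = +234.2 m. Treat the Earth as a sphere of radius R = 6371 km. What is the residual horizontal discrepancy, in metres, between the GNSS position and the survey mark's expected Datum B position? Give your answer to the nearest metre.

Observed coordinate differences: Δφ = +0.00110°, Δλ = +0.00230°.
Converting to metres (1° lat = 111195 m, cos φ = 0.932280): observed ΔN = 122.3 m, observed ΔE = 238.4 m.
Subtracting the expected shift leaves a residual of 122.3 − (91.4) = 30.9 m north and 238.4 − (234.2) = 4.2 m east.
Residual distance = √(30.9² + 4.2²) = 31.2 m.

31 m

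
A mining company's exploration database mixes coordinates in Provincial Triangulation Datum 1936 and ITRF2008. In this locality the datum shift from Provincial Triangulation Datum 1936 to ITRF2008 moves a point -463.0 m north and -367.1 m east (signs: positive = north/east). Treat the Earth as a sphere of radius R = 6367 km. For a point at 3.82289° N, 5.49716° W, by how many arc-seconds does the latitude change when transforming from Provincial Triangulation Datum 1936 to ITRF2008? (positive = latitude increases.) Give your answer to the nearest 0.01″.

Δφ = -15.00″

On a sphere of radius R, 1 rad of latitude = R, so Δφ = ΔN / R = -463.0 / 6367000 = -7.2719e-05 rad = -14.999″.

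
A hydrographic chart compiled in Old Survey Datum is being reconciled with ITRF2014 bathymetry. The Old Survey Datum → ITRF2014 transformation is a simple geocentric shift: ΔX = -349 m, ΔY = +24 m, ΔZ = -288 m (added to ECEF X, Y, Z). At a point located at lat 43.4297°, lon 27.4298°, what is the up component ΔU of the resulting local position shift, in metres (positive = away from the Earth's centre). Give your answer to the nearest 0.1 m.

At φ = 43.4297°, λ = 27.4298°: sin φ = 0.687464, cos φ = 0.726218, sin λ = 0.460661, cos λ = 0.887576.
ΔU = cos φ cos λ·ΔX + cos φ sin λ·ΔY + sin φ·ΔZ = (0.726218)(0.887576)(-349) + (0.726218)(0.460661)(24) + (0.687464)(-288) = -414.92 m.

ΔU = -414.9 m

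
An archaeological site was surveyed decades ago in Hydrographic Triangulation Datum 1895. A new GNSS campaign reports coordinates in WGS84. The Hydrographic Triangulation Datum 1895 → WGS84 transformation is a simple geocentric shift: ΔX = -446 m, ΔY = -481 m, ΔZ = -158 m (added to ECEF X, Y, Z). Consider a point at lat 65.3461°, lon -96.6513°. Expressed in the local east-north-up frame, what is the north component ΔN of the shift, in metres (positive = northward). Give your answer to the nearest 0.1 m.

The local north axis is (−sin φ cos λ, −sin φ sin λ, cos φ), giving ΔN = -46.950 − 434.212 − 65.907 = -547.07 m.

ΔN = -547.1 m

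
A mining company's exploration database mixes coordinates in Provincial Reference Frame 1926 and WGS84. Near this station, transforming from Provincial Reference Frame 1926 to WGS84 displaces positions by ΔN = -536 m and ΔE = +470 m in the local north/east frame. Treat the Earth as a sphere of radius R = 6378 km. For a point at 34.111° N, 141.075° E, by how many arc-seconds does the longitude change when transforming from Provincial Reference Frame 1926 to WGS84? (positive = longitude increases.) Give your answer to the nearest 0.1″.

At latitude 34.111°, cos φ = 0.827953.
One radian of longitude at latitude φ spans R cos φ, so Δλ = ΔE / (R cos φ) = 470.0 / (6378000 × 0.827953) = 8.9004e-05 rad = 18.358″.

Δλ = 18.4″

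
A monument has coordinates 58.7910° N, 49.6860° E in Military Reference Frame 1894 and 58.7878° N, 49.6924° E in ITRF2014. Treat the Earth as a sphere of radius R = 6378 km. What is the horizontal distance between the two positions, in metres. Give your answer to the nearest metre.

513 m

Δφ = 58.7878° − 58.7910° = -0.0032°; Δλ = 49.6924° − 49.6860° = +0.0064°.
1° along a meridian = πR/180 = 111317 m.
ΔN = Δφ × 111317 = -356.2 m; ΔE = Δλ × 111317 × cos(58.7910°) = +0.0064 × 111317 × 0.518161 = 369.2 m.
Distance = √(ΔE² + ΔN²) = √(369.2² + (-356.2)²) = 513.0 m.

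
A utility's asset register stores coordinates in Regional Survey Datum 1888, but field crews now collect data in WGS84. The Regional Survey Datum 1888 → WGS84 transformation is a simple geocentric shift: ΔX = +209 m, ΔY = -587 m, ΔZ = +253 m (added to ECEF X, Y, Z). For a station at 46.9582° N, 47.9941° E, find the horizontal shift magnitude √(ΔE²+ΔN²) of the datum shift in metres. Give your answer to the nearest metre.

672 m

The local east axis at (φ, λ) is (−sin λ, cos λ, 0), so ΔE = −sin(47.9941°)·209 + cos(47.9941°)·(-587) = -548.13 m.
The local north axis is (−sin φ cos λ, −sin φ sin λ, cos φ), giving ΔN = -102.221 + 318.789 + 172.681 = 389.25 m.
Horizontal magnitude = √(ΔE² + ΔN²) = √((-548.13)² + 389.25²) = 672.28 m.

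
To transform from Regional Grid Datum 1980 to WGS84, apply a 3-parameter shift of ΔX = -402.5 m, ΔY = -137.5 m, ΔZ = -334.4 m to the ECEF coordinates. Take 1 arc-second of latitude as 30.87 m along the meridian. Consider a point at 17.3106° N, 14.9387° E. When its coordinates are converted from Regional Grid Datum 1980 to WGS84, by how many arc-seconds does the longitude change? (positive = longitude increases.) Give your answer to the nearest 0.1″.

sin φ = 0.297552, cos φ = 0.954706, sin λ = 0.257785, cos λ = 0.966202.
East component: ΔE = −sin λ·ΔX + cos λ·ΔY = −(0.257785)(-402.5) + (0.966202)(-137.5) = -29.09 m.
1° of latitude spans 3600 × 30.87 = 111132 m; at latitude φ, 1° of longitude spans that × cos φ = 106098.4 m, so Δλ = -29.09 / 106098.4 × 3600 = -0.987″.

Δλ = -1.0″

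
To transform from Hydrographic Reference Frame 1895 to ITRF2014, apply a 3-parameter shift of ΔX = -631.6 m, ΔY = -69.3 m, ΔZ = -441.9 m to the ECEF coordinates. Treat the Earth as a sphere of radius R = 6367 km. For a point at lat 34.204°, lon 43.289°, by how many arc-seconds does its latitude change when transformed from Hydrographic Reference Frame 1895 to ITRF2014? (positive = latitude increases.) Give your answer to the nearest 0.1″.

Δφ = -2.6″

sin φ = 0.562141, cos φ = 0.827041, sin λ = 0.685679, cos λ = 0.727904.
North component: ΔN = −sin φ cos λ·ΔX − sin φ sin λ·ΔY + cos φ·ΔZ = −(0.562141)(0.727904)(-631.6) − (0.562141)(0.685679)(-69.3) + (0.827041)(-441.9) = -80.32 m.
1° of latitude spans πR/180 = 111125 m, so Δφ = -80.32 / 111125 × 3600 = -2.602″.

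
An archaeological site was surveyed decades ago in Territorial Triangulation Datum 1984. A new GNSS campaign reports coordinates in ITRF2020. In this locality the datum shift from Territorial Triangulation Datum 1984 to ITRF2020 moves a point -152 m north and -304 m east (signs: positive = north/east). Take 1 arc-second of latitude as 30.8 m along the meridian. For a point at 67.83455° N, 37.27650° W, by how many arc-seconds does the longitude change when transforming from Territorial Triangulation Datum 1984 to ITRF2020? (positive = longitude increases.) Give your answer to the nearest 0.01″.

Δλ = -26.16″

At latitude 67.83455°, cos φ = 0.377282.
1″ of longitude at this latitude = 30.80 × cos φ = 11.6203 m, so Δλ = -304.0 / 11.6203 = -26.161″.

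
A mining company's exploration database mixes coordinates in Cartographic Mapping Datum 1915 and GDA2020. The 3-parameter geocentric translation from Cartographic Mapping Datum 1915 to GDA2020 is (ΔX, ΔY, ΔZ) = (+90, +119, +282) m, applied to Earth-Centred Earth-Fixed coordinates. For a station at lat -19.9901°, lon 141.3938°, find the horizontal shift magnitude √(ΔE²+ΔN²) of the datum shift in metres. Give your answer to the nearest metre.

305 m

At φ = -19.9901°, λ = 141.3938°: sin φ = -0.341858, cos φ = 0.939752, sin λ = 0.623964, cos λ = -0.781453.
ΔE = −sin λ·ΔX + cos λ·ΔY = −(0.623964)·(90) + (-0.781453)·(119) = -149.15 m.
ΔN = −sin φ cos λ·ΔX − sin φ sin λ·ΔY + cos φ·ΔZ = −(-0.341858)(-0.781453)(90) − (-0.341858)(0.623964)(119) + (0.939752)(282) = 266.35 m.
Horizontal magnitude = √(ΔE² + ΔN²) = √((-149.15)² + 266.35²) = 305.27 m.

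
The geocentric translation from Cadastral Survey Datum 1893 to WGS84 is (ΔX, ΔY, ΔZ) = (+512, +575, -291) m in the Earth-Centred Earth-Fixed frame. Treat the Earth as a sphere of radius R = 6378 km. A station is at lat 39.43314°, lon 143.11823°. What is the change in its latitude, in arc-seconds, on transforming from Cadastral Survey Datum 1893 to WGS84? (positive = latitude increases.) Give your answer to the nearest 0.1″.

Δφ = -5.9″

sin φ = 0.635177, cos φ = 0.772366, sin λ = 0.600166, cos λ = -0.799876.
North component: ΔN = −sin φ cos λ·ΔX − sin φ sin λ·ΔY + cos φ·ΔZ = −(0.635177)(-0.799876)(512) − (0.635177)(0.600166)(575) + (0.772366)(-291) = -183.83 m.
1° of latitude spans πR/180 = 111317 m, so Δφ = -183.83 / 111317 × 3600 = -5.945″.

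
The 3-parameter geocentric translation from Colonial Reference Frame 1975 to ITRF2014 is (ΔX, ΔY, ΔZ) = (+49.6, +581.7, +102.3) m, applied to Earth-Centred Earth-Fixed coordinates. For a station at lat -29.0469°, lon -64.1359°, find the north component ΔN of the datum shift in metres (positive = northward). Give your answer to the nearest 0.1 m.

At φ = -29.0469°, λ = -64.1359°: sin φ = -0.485525, cos φ = 0.874223, sin λ = -0.899831, cos λ = 0.436238.
ΔN = −sin φ cos λ·ΔX − sin φ sin λ·ΔY + cos φ·ΔZ = −(-0.485525)(0.436238)(49.6) − (-0.485525)(-0.899831)(581.7) + (0.874223)(102.3) = -154.20 m.

ΔN = -154.2 m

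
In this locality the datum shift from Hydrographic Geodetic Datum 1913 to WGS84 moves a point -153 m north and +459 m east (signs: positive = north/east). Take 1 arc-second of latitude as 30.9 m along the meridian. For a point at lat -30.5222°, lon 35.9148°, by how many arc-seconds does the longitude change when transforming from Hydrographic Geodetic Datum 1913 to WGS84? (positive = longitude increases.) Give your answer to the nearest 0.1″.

Δλ = 17.2″

At latitude -30.5222°, cos φ = 0.861432.
1″ of longitude at this latitude = 30.90 × cos φ = 26.6183 m, so Δλ = 459.0 / 26.6183 = 17.244″.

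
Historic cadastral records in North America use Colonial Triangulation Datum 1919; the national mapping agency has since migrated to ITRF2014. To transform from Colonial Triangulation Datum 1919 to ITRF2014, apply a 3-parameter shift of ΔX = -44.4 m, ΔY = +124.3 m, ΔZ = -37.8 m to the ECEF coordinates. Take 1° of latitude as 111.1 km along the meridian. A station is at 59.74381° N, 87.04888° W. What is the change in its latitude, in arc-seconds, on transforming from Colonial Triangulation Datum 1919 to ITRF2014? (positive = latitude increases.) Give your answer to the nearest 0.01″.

sin φ = 0.863781, cos φ = 0.503867, sin λ = -0.998674, cos λ = 0.051484.
North component: ΔN = −sin φ cos λ·ΔX − sin φ sin λ·ΔY + cos φ·ΔZ = −(0.863781)(0.051484)(-44.4) − (0.863781)(-0.998674)(124.3) + (0.503867)(-37.8) = 90.15 m.
1° of latitude spans 111100 m, so Δφ = 90.15 / 111100 × 3600 = 2.921″.

Δφ = 2.92″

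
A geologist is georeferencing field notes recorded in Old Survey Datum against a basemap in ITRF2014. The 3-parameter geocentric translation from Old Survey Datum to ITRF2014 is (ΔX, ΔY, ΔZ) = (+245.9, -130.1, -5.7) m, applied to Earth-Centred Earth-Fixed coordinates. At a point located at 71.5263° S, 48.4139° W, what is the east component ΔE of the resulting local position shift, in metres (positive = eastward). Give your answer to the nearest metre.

At φ = -71.5263°, λ = -48.4139°: sin φ = -0.948469, cos φ = 0.316869, sin λ = -0.747959, cos λ = 0.663745.
ΔE = −sin λ·ΔX + cos λ·ΔY = −(-0.747959)·(245.9) + (0.663745)·(-130.1) = 97.57 m.

ΔE = 98 m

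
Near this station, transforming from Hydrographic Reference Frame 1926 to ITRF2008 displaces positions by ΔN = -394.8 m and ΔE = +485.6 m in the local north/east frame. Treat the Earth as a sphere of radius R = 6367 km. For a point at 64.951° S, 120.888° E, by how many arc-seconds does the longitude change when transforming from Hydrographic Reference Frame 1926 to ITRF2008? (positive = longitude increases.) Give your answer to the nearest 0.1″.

Δλ = 37.2″

At latitude -64.951°, cos φ = 0.423393.
One radian of longitude at latitude φ spans R cos φ, so Δλ = ΔE / (R cos φ) = 485.6 / (6367000 × 0.423393) = 1.8014e-04 rad = 37.156″.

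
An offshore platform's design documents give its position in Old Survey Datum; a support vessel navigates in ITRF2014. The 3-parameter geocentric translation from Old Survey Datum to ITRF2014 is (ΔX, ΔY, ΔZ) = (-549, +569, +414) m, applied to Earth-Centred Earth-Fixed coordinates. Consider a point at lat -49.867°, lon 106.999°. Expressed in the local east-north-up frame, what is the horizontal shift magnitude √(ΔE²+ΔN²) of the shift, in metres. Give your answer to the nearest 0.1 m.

At φ = -49.867°, λ = 106.999°: sin φ = -0.764550, cos φ = 0.644564, sin λ = 0.956310, cos λ = -0.292355.
ΔE = −sin λ·ΔX + cos λ·ΔY = −(0.956310)·(-549) + (-0.292355)·(569) = 358.66 m.
ΔN = −sin φ cos λ·ΔX − sin φ sin λ·ΔY + cos φ·ΔZ = −(-0.764550)(-0.292355)(-549) − (-0.764550)(0.956310)(569) + (0.644564)(414) = 805.58 m.
Horizontal magnitude = √(ΔE² + ΔN²) = √(358.66² + 805.58²) = 881.82 m.

881.8 m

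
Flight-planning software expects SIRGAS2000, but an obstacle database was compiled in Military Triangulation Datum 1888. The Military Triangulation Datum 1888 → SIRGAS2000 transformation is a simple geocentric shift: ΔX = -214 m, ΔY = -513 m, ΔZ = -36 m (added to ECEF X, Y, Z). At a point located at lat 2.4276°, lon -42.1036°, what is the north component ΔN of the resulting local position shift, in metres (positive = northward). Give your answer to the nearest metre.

At φ = 2.4276°, λ = -42.1036°: sin φ = 0.042357, cos φ = 0.999103, sin λ = -0.670473, cos λ = 0.741934.
ΔN = −sin φ cos λ·ΔX − sin φ sin λ·ΔY + cos φ·ΔZ = −(0.042357)(0.741934)(-214) − (0.042357)(-0.670473)(-513) + (0.999103)(-36) = -43.81 m.

ΔN = -44 m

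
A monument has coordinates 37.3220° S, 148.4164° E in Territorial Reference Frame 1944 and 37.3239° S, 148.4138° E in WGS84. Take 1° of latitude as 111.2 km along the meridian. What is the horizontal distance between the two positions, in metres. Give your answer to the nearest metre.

312 m

Δφ = -37.3239° − -37.3220° = -0.0019°; Δλ = 148.4138° − 148.4164° = -0.0026°.
ΔN = Δφ × 111200 = -211.3 m; ΔE = Δλ × 111200 × cos(-37.3220°) = -0.0026 × 111200 × 0.795241 = -229.9 m.
Distance = √(ΔE² + ΔN²) = √((-229.9)² + (-211.3)²) = 312.3 m.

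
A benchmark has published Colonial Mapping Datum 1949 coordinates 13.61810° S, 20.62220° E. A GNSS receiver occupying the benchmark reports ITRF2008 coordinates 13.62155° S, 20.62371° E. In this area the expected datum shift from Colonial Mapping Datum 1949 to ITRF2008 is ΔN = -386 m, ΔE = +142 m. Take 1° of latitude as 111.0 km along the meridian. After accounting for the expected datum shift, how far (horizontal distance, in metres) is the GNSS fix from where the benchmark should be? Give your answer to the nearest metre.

21 m

Observed coordinate differences: Δφ = -0.00345°, Δλ = +0.00151°.
Converting to metres (1° lat = 111000 m, cos φ = 0.971887): observed ΔN = -382.9 m, observed ΔE = 162.9 m.
Subtracting the expected shift leaves a residual of -382.9 − (-386) = 3.1 m north and 162.9 − (142) = 20.9 m east.
Residual distance = √(3.1² + 20.9²) = 21.1 m.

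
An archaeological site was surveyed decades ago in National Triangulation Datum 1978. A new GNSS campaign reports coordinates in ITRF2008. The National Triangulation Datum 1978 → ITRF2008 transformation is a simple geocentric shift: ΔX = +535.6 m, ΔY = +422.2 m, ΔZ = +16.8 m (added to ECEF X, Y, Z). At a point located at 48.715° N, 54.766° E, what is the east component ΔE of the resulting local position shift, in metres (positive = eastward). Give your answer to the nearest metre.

ΔE = -194 m

At φ = 48.715°, λ = 54.766°: sin φ = 0.751437, cos φ = 0.659805, sin λ = 0.816803, cos λ = 0.576917.
ΔE = −sin λ·ΔX + cos λ·ΔY = −(0.816803)·(535.6) + (0.576917)·(422.2) = -193.91 m.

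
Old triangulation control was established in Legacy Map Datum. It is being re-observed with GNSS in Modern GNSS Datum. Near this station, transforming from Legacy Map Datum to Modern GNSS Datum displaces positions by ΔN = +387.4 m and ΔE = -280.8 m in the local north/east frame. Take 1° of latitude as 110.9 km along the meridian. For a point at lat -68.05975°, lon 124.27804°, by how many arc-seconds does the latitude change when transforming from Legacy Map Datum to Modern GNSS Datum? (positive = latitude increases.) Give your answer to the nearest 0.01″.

1° of latitude = 110.9 km, so Δφ = 387.4 / 110900 = 0.0034932° = 12.576″.

Δφ = 12.58″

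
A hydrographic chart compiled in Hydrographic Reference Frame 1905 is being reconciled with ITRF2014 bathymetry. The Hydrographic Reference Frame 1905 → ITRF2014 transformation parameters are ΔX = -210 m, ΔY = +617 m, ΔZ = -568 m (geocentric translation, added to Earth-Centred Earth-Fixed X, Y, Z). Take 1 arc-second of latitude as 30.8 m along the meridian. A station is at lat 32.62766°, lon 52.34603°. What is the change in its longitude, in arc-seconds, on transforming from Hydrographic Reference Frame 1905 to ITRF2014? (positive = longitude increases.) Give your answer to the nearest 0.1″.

Δλ = 20.9″

sin φ = 0.539177, cos φ = 0.842192, sin λ = 0.791715, cos λ = 0.610891.
East component: ΔE = −sin λ·ΔX + cos λ·ΔY = −(0.791715)(-210) + (0.610891)(617) = 543.18 m.
1° of latitude spans 3600 × 30.80 = 110880 m; at latitude φ, 1° of longitude spans that × cos φ = 93382.3 m, so Δλ = 543.18 / 93382.3 × 3600 = 20.940″.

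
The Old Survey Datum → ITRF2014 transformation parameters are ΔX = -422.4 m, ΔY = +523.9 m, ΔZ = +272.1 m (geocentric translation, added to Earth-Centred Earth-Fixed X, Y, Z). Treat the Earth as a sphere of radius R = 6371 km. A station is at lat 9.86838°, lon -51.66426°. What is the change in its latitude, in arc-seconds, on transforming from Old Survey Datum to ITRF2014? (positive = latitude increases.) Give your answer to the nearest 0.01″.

sin φ = 0.171385, cos φ = 0.985204, sin λ = -0.784390, cos λ = 0.620268.
North component: ΔN = −sin φ cos λ·ΔX − sin φ sin λ·ΔY + cos φ·ΔZ = −(0.171385)(0.620268)(-422.4) − (0.171385)(-0.784390)(523.9) + (0.985204)(272.1) = 383.41 m.
1° of latitude spans πR/180 = 111195 m, so Δφ = 383.41 / 111195 × 3600 = 12.413″.

Δφ = 12.41″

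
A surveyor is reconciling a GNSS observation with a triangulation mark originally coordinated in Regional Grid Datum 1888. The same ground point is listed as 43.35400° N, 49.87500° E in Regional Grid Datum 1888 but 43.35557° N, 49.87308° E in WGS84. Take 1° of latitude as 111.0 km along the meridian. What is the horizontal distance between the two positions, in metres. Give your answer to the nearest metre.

Δφ = 43.35557° − 43.35400° = +0.00157°; Δλ = 49.87308° − 49.87500° = -0.00192°.
ΔN = Δφ × 111000 = 174.3 m; ΔE = Δλ × 111000 × cos(43.35400°) = -0.00192 × 111000 × 0.727126 = -155.0 m.
Distance = √(ΔE² + ΔN²) = √((-155.0)² + 174.3²) = 233.2 m.

233 m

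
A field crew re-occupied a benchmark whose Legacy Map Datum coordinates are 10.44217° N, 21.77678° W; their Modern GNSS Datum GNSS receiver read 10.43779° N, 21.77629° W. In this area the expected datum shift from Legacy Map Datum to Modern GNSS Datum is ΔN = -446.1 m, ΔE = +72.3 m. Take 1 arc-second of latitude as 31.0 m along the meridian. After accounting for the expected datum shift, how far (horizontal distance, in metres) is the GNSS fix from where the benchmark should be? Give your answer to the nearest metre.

47 m

Observed coordinate differences: Δφ = -0.00438°, Δλ = +0.00049°.
Converting to metres (1° lat = 111600 m, cos φ = 0.983438): observed ΔN = -488.8 m, observed ΔE = 53.8 m.
Subtracting the expected shift leaves a residual of -488.8 − (-446.1) = -42.7 m north and 53.8 − (72.3) = -18.5 m east.
Residual distance = √((-42.7)² + (-18.5)²) = 46.6 m.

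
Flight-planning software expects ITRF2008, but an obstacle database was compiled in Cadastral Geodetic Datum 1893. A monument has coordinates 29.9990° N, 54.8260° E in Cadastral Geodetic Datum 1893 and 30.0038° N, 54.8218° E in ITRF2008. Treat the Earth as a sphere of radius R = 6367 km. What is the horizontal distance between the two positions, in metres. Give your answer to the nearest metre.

Δφ = 30.0038° − 29.9990° = +0.0048°; Δλ = 54.8218° − 54.8260° = -0.0042°.
1° along a meridian = πR/180 = 111125 m.
ΔN = Δφ × 111125 = 533.4 m; ΔE = Δλ × 111125 × cos(29.9990°) = -0.0042 × 111125 × 0.866034 = -404.2 m.
Distance = √(ΔE² + ΔN²) = √((-404.2)² + 533.4²) = 669.2 m.

669 m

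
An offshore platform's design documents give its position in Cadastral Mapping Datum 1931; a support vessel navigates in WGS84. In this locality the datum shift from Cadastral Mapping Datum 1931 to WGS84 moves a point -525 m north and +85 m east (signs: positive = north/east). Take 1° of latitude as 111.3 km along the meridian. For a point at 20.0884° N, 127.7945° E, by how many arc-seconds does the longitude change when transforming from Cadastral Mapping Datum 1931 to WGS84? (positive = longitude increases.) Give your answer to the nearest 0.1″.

Δλ = 2.9″

At latitude 20.0884°, cos φ = 0.939164.
1° of longitude at this latitude = 111.3 × cos φ = 104.53 km, so Δλ = 85.0 / 104528.9 = 0.0008132° = 2.927″.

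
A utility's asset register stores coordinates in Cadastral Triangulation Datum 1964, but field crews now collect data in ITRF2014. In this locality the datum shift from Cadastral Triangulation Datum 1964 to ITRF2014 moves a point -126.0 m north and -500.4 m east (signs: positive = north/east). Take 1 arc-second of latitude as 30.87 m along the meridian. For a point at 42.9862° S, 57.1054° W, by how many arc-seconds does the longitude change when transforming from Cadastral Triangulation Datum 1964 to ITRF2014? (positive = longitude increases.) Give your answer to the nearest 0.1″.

At latitude -42.9862°, cos φ = 0.731518.
1″ of longitude at this latitude = 30.87 × cos φ = 22.5820 m, so Δλ = -500.4 / 22.5820 = -22.159″.

Δλ = -22.2″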